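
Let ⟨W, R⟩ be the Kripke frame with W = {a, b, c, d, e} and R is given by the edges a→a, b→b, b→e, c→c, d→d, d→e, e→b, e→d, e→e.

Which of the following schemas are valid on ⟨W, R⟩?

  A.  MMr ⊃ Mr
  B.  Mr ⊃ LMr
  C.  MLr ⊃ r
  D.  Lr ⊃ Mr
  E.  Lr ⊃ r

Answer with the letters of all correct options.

R is reflexive: each world relates to itself.
R is symmetric: every R-edge is matched by its reverse.
R is not transitive: b R e and e R d but not b R d.
R is not euclidean: e R b and e R d but not b R d.
R is serial: every world has an R-successor.
(A) MMr ⊃ Mr is the dual of axiom 4, which corresponds to transitivity. R is not transitive — not valid.
(B) axiom 5: valid iff R is euclidean. R is not euclidean — not valid.
(C) the dual of axiom B: valid iff R is symmetric. R is symmetric — valid.
(D) axiom D: valid iff R is serial. R is serial — valid.
(E) Lr ⊃ r (axiom T) characterises the reflexive frames. R is reflexive — valid.

C, D, E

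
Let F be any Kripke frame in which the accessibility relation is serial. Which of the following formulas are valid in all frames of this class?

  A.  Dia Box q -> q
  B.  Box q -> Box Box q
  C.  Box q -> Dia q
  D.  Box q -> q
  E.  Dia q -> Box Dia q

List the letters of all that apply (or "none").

(A) the dual of axiom B: valid iff R is symmetric. Such an R need not be symmetric — not valid.
(B) Box q -> Box Box q is axiom 4; it is valid on a frame exactly when R is transitive. Such an R need not be transitive, so not valid.
(C) Box q -> Dia q (axiom D) characterises the serial frames. Every such R is serial — valid.
(D) Box q -> q is axiom T, which corresponds to reflexivity. Such an R need not be reflexive — not valid.
(E) Dia q -> Box Dia q is axiom 5; it is valid on a frame exactly when R is euclidean. Such an R need not be euclidean, so not valid.

C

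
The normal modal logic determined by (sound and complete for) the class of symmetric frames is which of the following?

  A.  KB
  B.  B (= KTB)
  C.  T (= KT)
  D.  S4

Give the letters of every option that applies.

A

(A) KB is determined by exactly this class.
(B) B (= KTB) is determined by the class of reflexive and symmetric frames.
(C) T (= KT) is determined by the class of reflexive frames.
(D) S4 is determined by the class of reflexive and transitive frames.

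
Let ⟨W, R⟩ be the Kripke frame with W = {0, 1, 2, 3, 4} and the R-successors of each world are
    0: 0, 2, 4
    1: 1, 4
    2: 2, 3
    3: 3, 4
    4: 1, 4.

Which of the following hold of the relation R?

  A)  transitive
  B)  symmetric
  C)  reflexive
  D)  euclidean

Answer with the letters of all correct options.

(A) not transitive: 0 R 2 and 2 R 3 but not 0 R 3.
(B) not symmetric: 0 R 2 but not 2 R 0.
(C) reflexive: each world relates to itself.
(D) not euclidean: 0 R 2 and 0 R 0 but not 2 R 0.

C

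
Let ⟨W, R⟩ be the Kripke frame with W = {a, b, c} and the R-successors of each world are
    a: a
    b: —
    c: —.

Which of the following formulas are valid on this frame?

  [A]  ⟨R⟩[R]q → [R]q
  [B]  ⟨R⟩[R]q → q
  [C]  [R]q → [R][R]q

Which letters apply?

A, B, C

R is symmetric: every R-edge is matched by its reverse.
R is transitive: R is closed under composition.
R is euclidean: any two R-successors of the same world are R-related.
(A) the dual of axiom 5: valid iff R is euclidean. R is euclidean — valid.
(B) ⟨R⟩[R]q → q (the dual of axiom B) characterises the symmetric frames. R is symmetric — valid.
(C) [R]q → [R][R]q is axiom 4, which corresponds to transitivity. R is transitive — valid.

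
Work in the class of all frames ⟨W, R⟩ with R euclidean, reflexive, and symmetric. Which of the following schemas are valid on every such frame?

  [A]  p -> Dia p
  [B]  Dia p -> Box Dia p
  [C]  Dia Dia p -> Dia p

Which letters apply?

A, B, C

A relation that is euclidean, reflexive, and symmetric is also serial and transitive.
(A) p -> Dia p is the dual of axiom T, which corresponds to reflexivity. Every such R is reflexive — valid.
(B) axiom 5: valid iff R is euclidean. Every such R is euclidean — valid.
(C) the dual of axiom 4: valid iff R is transitive. Every such R is transitive — valid.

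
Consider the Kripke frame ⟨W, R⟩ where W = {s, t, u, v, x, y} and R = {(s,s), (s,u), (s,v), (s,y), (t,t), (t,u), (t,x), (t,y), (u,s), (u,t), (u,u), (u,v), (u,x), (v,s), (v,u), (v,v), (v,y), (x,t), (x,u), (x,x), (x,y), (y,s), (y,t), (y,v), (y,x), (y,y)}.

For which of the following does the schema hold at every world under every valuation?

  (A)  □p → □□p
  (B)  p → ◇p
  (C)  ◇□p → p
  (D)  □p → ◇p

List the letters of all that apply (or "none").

B, C, D

R is reflexive: each world relates to itself.
R is symmetric: every R-edge is matched by its reverse.
R is not transitive: s R u and u R t but not s R t.
R is serial: every world has an R-successor.
(A) □p → □□p is axiom 4; it is valid on a frame exactly when R is transitive. R is not transitive, so not valid.
(B) p → ◇p is the dual of axiom T, which corresponds to reflexivity. R is reflexive — valid.
(C) the dual of axiom B: valid iff R is symmetric. R is symmetric — valid.
(D) □p → ◇p (axiom D) characterises the serial frames. R is serial — valid.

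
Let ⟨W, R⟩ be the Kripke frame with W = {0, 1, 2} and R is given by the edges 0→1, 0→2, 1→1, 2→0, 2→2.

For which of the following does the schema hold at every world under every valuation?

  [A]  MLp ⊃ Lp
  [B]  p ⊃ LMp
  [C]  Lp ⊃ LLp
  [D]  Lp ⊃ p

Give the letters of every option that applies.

R is not reflexive: not 0 R 0.
R is not symmetric: 0 R 1 but not 1 R 0.
R is not transitive: 0 R 2 and 2 R 0 but not 0 R 0.
R is not euclidean: 0 R 1 and 0 R 2 but not 1 R 2.
(A) MLp ⊃ Lp (the dual of axiom 5) characterises the euclidean frames. R is not euclidean — not valid.
(B) axiom B: valid iff R is symmetric. R is not symmetric — not valid.
(C) Lp ⊃ LLp is axiom 4; it is valid on a frame exactly when R is transitive. R is not transitive, so not valid.
(D) Lp ⊃ p (axiom T) characterises the reflexive frames. R is not reflexive — not valid.

none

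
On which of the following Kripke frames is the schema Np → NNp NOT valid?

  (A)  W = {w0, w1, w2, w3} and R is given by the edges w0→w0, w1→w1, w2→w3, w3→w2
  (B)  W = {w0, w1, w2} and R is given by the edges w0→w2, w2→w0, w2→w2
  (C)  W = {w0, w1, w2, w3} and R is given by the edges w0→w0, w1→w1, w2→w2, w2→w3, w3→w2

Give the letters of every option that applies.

The schema Np → NNp is axiom 4; it is valid on a frame iff R is transitive.
(A) R is not transitive (w2 R w3 and w3 R w2 but not w2 R w2), so the schema fails here.
(B) R is not transitive (w0 R w2 and w2 R w0 but not w0 R w0), so the schema fails here.
(C) R is not transitive (w3 R w2 and w2 R w3 but not w3 R w3), so the schema fails here.

A, B, C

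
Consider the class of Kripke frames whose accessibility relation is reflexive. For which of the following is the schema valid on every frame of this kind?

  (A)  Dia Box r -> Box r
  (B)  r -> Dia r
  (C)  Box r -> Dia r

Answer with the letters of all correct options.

A reflexive relation is serial.
(A) Dia Box r -> Box r (the dual of axiom 5) characterises the euclidean frames. Such an R need not be euclidean — not valid.
(B) r -> Dia r is the dual of axiom T, which corresponds to reflexivity. Every such R is reflexive — valid.
(C) axiom D: valid iff R is serial. Every such R is serial — valid.

B, C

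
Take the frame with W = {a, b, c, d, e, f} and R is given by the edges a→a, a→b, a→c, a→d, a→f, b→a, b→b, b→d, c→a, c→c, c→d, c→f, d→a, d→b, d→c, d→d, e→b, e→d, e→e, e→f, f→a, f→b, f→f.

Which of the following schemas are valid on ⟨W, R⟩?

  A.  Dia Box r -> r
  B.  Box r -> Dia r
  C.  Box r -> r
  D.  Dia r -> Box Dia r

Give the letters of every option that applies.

R is reflexive: each world relates to itself.
R is not symmetric: c R f but not f R c.
R is not euclidean: a R b and a R c but not b R c.
R is serial: every world has an R-successor.
(A) Dia Box r -> r (the dual of axiom B) characterises the symmetric frames. R is not symmetric — not valid.
(B) Box r -> Dia r is axiom D, which corresponds to seriality. R is serial — valid.
(C) Box r -> r is axiom T, which corresponds to reflexivity. R is reflexive — valid.
(D) Dia r -> Box Dia r (axiom 5) characterises the euclidean frames. R is not euclidean — not valid.

B, C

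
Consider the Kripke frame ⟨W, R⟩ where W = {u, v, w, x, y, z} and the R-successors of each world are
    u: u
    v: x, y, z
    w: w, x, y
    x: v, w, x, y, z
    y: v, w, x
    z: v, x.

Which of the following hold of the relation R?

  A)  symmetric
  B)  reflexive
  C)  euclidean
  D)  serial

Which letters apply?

A, D

(A) symmetric: every R-edge is matched by its reverse.
(B) not reflexive: not v R v.
(C) not euclidean: v R y and v R z but not y R z.
(D) serial: every world has an R-successor.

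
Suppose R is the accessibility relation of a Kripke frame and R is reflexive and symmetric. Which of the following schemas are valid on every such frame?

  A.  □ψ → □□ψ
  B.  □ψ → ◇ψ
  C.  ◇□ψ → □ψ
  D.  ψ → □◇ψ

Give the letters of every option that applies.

Reflexive relations are serial.
(A) axiom 4: valid iff R is transitive. Such an R need not be transitive — not valid.
(B) □ψ → ◇ψ is axiom D; it is valid on a frame exactly when R is serial. Every such R is serial, so valid.
(C) ◇□ψ → □ψ is the dual of axiom 5; it is valid on a frame exactly when R is euclidean. Such an R need not be euclidean, so not valid.
(D) ψ → □◇ψ is axiom B; it is valid on a frame exactly when R is symmetric. Every such R is symmetric, so valid.

B, D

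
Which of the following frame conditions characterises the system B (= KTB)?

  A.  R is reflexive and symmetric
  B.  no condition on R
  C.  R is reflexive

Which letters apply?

A

(A) B (= KTB) is sound and complete for exactly this class.
(B) this class determines K, not B (= KTB).
(C) this class determines T (= KT), not B (= KTB).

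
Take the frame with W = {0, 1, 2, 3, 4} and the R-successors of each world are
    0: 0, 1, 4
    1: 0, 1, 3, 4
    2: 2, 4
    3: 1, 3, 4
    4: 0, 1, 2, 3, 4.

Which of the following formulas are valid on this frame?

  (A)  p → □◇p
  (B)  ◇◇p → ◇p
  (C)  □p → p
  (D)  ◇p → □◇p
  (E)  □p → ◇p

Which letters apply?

R is reflexive: each world relates to itself.
R is symmetric: every R-edge is matched by its reverse.
R is not transitive: 0 R 1 and 1 R 3 but not 0 R 3.
R is not euclidean: 1 R 0 and 1 R 3 but not 0 R 3.
R is serial: every world has an R-successor.
(A) p → □◇p is axiom B, which corresponds to symmetry. R is symmetric — valid.
(B) ◇◇p → ◇p (the dual of axiom 4) characterises the transitive frames. R is not transitive — not valid.
(C) □p → p is axiom T; it is valid on a frame exactly when R is reflexive. R is reflexive, so valid.
(D) axiom 5: valid iff R is euclidean. R is not euclidean — not valid.
(E) axiom D: valid iff R is serial. R is serial — valid.

A, C, E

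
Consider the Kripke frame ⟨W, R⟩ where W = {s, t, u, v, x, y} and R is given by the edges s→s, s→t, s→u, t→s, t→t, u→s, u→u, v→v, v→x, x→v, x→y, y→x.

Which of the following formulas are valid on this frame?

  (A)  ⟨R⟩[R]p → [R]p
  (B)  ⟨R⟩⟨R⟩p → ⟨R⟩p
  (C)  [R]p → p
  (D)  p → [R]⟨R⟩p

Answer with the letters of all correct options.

R is not reflexive: not x R x.
R is symmetric: every R-edge is matched by its reverse.
R is not transitive: t R s and s R u but not t R u.
R is not euclidean: s R t and s R u but not t R u.
(A) ⟨R⟩[R]p → [R]p (the dual of axiom 5) characterises the euclidean frames. R is not euclidean — not valid.
(B) ⟨R⟩⟨R⟩p → ⟨R⟩p (the dual of axiom 4) characterises the transitive frames. R is not transitive — not valid.
(C) [R]p → p (axiom T) characterises the reflexive frames. R is not reflexive — not valid.
(D) p → [R]⟨R⟩p is axiom B; it is valid on a frame exactly when R is symmetric. R is symmetric, so valid.

D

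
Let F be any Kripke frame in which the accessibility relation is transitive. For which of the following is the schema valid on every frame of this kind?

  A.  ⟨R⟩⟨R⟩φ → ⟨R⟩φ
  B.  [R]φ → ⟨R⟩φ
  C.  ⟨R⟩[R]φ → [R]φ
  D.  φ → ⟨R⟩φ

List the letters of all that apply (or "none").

A

(A) ⟨R⟩⟨R⟩φ → ⟨R⟩φ is the dual of axiom 4; it is valid on a frame exactly when R is transitive. Every such R is transitive, so valid.
(B) [R]φ → ⟨R⟩φ is axiom D, which corresponds to seriality. Such an R need not be serial — not valid.
(C) the dual of axiom 5: valid iff R is euclidean. Such an R need not be euclidean — not valid.
(D) φ → ⟨R⟩φ is the dual of axiom T, which corresponds to reflexivity. Such an R need not be reflexive — not valid.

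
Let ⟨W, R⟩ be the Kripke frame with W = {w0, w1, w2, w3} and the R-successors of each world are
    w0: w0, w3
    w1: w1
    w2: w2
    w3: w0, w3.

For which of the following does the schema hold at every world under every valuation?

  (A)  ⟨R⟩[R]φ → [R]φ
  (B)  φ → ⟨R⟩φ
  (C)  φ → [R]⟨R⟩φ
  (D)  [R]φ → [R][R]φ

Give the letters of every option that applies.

R is reflexive: each world relates to itself.
R is symmetric: every R-edge is matched by its reverse.
R is transitive: R is closed under composition.
R is euclidean: any two R-successors of the same world are R-related.
(A) ⟨R⟩[R]φ → [R]φ is the dual of axiom 5; it is valid on a frame exactly when R is euclidean. R is euclidean, so valid.
(B) the dual of axiom T: valid iff R is reflexive. R is reflexive — valid.
(C) φ → [R]⟨R⟩φ (axiom B) characterises the symmetric frames. R is symmetric — valid.
(D) [R]φ → [R][R]φ is axiom 4, which corresponds to transitivity. R is transitive — valid.

A, B, C, D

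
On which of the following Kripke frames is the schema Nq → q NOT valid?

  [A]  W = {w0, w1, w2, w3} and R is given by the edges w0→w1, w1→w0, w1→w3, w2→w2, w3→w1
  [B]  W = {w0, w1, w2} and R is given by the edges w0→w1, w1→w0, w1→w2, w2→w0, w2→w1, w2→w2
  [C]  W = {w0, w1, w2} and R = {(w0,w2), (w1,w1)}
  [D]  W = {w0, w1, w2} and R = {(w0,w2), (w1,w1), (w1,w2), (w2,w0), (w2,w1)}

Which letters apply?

The schema Nq → q is axiom T; it is valid on a frame iff R is reflexive.
(A) R is not reflexive (not w0 R w0), so the schema fails here.
(B) R is not reflexive (not w0 R w0), so the schema fails here.
(C) R is not reflexive (not w0 R w0), so the schema fails here.
(D) R is not reflexive (not w0 R w0), so the schema fails here.

A, B, C, D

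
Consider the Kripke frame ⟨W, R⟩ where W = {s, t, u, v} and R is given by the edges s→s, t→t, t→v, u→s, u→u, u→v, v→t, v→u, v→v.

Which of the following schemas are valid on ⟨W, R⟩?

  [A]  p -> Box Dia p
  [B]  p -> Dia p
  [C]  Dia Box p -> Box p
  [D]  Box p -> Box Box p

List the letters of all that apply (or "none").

B

R is reflexive: each world relates to itself.
R is not symmetric: u R s but not s R u.
R is not transitive: t R v and v R u but not t R u.
R is not euclidean: u R s and u R u but not s R u.
(A) axiom B: valid iff R is symmetric. R is not symmetric — not valid.
(B) the dual of axiom T: valid iff R is reflexive. R is reflexive — valid.
(C) Dia Box p -> Box p (the dual of axiom 5) characterises the euclidean frames. R is not euclidean — not valid.
(D) Box p -> Box Box p is axiom 4; it is valid on a frame exactly when R is transitive. R is not transitive, so not valid.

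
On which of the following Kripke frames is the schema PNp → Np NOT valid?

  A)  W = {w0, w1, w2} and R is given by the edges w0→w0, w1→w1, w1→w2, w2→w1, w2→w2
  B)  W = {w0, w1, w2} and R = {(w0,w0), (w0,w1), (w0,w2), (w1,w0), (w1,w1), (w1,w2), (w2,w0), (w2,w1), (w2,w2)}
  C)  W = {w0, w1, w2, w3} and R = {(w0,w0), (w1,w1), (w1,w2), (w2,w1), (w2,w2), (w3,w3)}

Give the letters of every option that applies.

none

The schema PNp → Np is the dual of axiom 5; it is valid on a frame iff R is euclidean.
(A) R is euclidean (any two R-successors of the same world are R-related), so the schema is valid here.
(B) R is euclidean (any two R-successors of the same world are R-related), so the schema is valid here.
(C) R is euclidean (any two R-successors of the same world are R-related), so the schema is valid here.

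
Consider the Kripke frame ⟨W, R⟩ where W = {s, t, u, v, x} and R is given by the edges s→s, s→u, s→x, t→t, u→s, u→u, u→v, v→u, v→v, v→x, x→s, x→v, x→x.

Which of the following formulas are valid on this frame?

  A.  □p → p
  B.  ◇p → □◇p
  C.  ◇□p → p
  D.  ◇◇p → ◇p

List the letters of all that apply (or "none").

A, C

R is reflexive: each world relates to itself.
R is symmetric: every R-edge is matched by its reverse.
R is not transitive: s R u and u R v but not s R v.
R is not euclidean: s R u and s R x but not u R x.
(A) □p → p is axiom T, which corresponds to reflexivity. R is reflexive — valid.
(B) axiom 5: valid iff R is euclidean. R is not euclidean — not valid.
(C) ◇□p → p is the dual of axiom B; it is valid on a frame exactly when R is symmetric. R is symmetric, so valid.
(D) ◇◇p → ◇p (the dual of axiom 4) characterises the transitive frames. R is not transitive — not valid.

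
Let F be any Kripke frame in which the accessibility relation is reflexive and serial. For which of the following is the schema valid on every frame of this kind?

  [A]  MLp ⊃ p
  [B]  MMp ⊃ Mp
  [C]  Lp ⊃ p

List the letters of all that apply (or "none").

C

(A) MLp ⊃ p is the dual of axiom B; it is valid on a frame exactly when R is symmetric. Such an R need not be symmetric, so not valid.
(B) the dual of axiom 4: valid iff R is transitive. Such an R need not be transitive — not valid.
(C) Lp ⊃ p (axiom T) characterises the reflexive frames. Every such R is reflexive — valid.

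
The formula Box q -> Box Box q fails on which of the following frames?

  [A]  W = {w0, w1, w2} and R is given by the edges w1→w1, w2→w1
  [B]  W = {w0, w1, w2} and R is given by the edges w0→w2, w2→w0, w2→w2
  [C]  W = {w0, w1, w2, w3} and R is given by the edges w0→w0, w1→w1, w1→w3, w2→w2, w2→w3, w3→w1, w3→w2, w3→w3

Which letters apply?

The schema Box q -> Box Box q is axiom 4; it is valid on a frame iff R is transitive.
(A) R is transitive (R is closed under composition), so the schema is valid here.
(B) R is not transitive (w0 R w2 and w2 R w0 but not w0 R w0), so the schema fails here.
(C) R is not transitive (w1 R w3 and w3 R w2 but not w1 R w2), so the schema fails here.

B, C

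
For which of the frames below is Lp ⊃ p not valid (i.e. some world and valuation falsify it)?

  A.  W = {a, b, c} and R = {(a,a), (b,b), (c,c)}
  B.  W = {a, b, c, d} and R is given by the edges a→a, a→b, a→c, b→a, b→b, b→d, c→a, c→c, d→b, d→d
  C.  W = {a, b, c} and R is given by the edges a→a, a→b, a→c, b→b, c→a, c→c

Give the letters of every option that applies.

The schema Lp ⊃ p is axiom T; it is valid on a frame iff R is reflexive.
(A) R is reflexive (each world relates to itself), so the schema is valid here.
(B) R is reflexive (each world relates to itself), so the schema is valid here.
(C) R is reflexive (each world relates to itself), so the schema is valid here.

none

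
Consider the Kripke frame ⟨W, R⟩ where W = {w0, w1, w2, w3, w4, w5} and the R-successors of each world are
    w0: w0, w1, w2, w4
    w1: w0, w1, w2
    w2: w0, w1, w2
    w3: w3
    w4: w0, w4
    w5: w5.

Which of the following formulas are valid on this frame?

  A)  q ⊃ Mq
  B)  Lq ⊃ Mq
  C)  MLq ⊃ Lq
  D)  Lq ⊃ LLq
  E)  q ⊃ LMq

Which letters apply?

R is reflexive: each world relates to itself.
R is symmetric: every R-edge is matched by its reverse.
R is not transitive: w1 R w0 and w0 R w4 but not w1 R w4.
R is not euclidean: w0 R w1 and w0 R w4 but not w1 R w4.
R is serial: every world has an R-successor.
(A) the dual of axiom T: valid iff R is reflexive. R is reflexive — valid.
(B) Lq ⊃ Mq is axiom D; it is valid on a frame exactly when R is serial. R is serial, so valid.
(C) the dual of axiom 5: valid iff R is euclidean. R is not euclidean — not valid.
(D) Lq ⊃ LLq is axiom 4, which corresponds to transitivity. R is not transitive — not valid.
(E) q ⊃ LMq is axiom B; it is valid on a frame exactly when R is symmetric. R is symmetric, so valid.

A, B, E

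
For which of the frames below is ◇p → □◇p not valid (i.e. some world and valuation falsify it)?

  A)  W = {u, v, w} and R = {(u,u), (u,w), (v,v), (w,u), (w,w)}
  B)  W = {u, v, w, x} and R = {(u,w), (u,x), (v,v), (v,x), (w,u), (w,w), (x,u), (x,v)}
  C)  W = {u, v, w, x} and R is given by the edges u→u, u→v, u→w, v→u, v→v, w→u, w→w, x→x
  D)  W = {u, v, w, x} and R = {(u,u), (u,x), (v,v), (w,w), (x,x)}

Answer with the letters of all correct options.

B, C, D

The schema ◇p → □◇p is axiom 5; it is valid on a frame iff R is euclidean.
(A) R is euclidean (any two R-successors of the same world are R-related), so the schema is valid here.
(B) R is not euclidean (u R w and u R x but not w R x), so the schema fails here.
(C) R is not euclidean (u R v and u R w but not v R w), so the schema fails here.
(D) R is not euclidean (u R x and u R u but not x R u), so the schema fails here.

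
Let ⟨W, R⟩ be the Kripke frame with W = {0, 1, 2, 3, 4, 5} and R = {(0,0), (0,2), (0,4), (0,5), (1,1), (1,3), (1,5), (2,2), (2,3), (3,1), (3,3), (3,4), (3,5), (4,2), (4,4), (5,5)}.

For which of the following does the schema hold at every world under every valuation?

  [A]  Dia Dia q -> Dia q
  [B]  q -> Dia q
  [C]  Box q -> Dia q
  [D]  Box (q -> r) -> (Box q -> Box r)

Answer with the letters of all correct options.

B, C, D

R is reflexive: each world relates to itself.
R is not transitive: 0 R 2 and 2 R 3 but not 0 R 3.
R is serial: every world has an R-successor.
(A) Dia Dia q -> Dia q is the dual of axiom 4, which corresponds to transitivity. R is not transitive — not valid.
(B) q -> Dia q is the dual of axiom T, which corresponds to reflexivity. R is reflexive — valid.
(C) Box q -> Dia q is axiom D; it is valid on a frame exactly when R is serial. R is serial, so valid.
(D) Box (q -> r) -> (Box q -> Box r) is axiom K, valid on every Kripke frame — valid.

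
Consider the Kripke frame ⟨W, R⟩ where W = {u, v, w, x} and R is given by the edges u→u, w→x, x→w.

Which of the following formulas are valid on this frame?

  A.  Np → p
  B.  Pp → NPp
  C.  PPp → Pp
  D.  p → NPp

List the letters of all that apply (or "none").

R is not reflexive: not v R v.
R is symmetric: every R-edge is matched by its reverse.
R is not transitive: w R x and x R w but not w R w.
R is not euclidean: w R x and w R x but not x R x.
(A) axiom T: valid iff R is reflexive. R is not reflexive — not valid.
(B) axiom 5: valid iff R is euclidean. R is not euclidean — not valid.
(C) PPp → Pp (the dual of axiom 4) characterises the transitive frames. R is not transitive — not valid.
(D) p → NPp is axiom B, which corresponds to symmetry. R is symmetric — valid.

D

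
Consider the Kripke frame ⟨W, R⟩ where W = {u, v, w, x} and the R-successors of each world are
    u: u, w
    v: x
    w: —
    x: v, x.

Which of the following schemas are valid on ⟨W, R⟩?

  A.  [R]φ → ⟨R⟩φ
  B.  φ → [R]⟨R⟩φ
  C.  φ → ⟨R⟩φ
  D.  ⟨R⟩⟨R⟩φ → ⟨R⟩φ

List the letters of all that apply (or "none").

R is not reflexive: not v R v.
R is not symmetric: u R w but not w R u.
R is not transitive: v R x and x R v but not v R v.
R is not serial: w has no R-successor.
(A) [R]φ → ⟨R⟩φ is axiom D, which corresponds to seriality. R is not serial — not valid.
(B) φ → [R]⟨R⟩φ is axiom B, which corresponds to symmetry. R is not symmetric — not valid.
(C) φ → ⟨R⟩φ is the dual of axiom T; it is valid on a frame exactly when R is reflexive. R is not reflexive, so not valid.
(D) ⟨R⟩⟨R⟩φ → ⟨R⟩φ is the dual of axiom 4; it is valid on a frame exactly when R is transitive. R is not transitive, so not valid.

none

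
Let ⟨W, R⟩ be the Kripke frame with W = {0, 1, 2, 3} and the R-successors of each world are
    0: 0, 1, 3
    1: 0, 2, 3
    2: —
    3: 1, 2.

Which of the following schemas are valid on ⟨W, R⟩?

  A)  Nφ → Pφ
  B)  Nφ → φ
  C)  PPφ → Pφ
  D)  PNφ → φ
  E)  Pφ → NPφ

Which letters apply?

R is not reflexive: not 1 R 1.
R is not symmetric: 0 R 3 but not 3 R 0.
R is not transitive: 0 R 1 and 1 R 2 but not 0 R 2.
R is not euclidean: 0 R 3 and 0 R 0 but not 3 R 0.
R is not serial: 2 has no R-successor.
(A) Nφ → Pφ is axiom D; it is valid on a frame exactly when R is serial. R is not serial, so not valid.
(B) Nφ → φ (axiom T) characterises the reflexive frames. R is not reflexive — not valid.
(C) the dual of axiom 4: valid iff R is transitive. R is not transitive — not valid.
(D) PNφ → φ is the dual of axiom B, which corresponds to symmetry. R is not symmetric — not valid.
(E) Pφ → NPφ (axiom 5) characterises the euclidean frames. R is not euclidean — not valid.

none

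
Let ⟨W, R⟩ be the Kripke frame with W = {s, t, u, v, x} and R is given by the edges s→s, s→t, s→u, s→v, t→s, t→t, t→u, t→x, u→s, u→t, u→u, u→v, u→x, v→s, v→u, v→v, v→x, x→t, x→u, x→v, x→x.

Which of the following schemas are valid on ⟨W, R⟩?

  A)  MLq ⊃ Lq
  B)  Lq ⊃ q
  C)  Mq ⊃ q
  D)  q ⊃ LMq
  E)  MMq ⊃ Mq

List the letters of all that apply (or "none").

R is reflexive: each world relates to itself.
R is symmetric: every R-edge is matched by its reverse.
R is not transitive: s R t and t R x but not s R x.
R is not euclidean: s R t and s R v but not t R v.
R is not a subset of the identity: s R t with s ≠ t.
(A) MLq ⊃ Lq (the dual of axiom 5) characterises the euclidean frames. R is not euclidean — not valid.
(B) Lq ⊃ q (axiom T) characterises the reflexive frames. R is reflexive — valid.
(C) Mq ⊃ q (the converse of T) corresponds to R being a subset of the identity. Here R ⊄ identity, so not valid.
(D) q ⊃ LMq is axiom B, which corresponds to symmetry. R is symmetric — valid.
(E) MMq ⊃ Mq is the dual of axiom 4; it is valid on a frame exactly when R is transitive. R is not transitive, so not valid.

B, D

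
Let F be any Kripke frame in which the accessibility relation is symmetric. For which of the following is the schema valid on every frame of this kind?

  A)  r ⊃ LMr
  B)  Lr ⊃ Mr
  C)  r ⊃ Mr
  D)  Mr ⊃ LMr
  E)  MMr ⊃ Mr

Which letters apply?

A

(A) r ⊃ LMr (axiom B) characterises the symmetric frames. Every such R is symmetric — valid.
(B) Lr ⊃ Mr is axiom D, which corresponds to seriality. Such an R need not be serial — not valid.
(C) the dual of axiom T: valid iff R is reflexive. Such an R need not be reflexive — not valid.
(D) Mr ⊃ LMr (axiom 5) characterises the euclidean frames. Such an R need not be euclidean — not valid.
(E) MMr ⊃ Mr is the dual of axiom 4; it is valid on a frame exactly when R is transitive. Such an R need not be transitive, so not valid.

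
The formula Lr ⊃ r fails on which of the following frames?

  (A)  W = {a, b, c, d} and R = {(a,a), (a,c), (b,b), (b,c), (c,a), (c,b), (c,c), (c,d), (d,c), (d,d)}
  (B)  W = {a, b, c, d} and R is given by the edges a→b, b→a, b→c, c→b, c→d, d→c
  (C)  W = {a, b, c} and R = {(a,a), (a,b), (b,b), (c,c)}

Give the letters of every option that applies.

B

The schema Lr ⊃ r is axiom T; it is valid on a frame iff R is reflexive.
(A) R is reflexive (each world relates to itself), so the schema is valid here.
(B) R is not reflexive (not a R a), so the schema fails here.
(C) R is reflexive (each world relates to itself), so the schema is valid here.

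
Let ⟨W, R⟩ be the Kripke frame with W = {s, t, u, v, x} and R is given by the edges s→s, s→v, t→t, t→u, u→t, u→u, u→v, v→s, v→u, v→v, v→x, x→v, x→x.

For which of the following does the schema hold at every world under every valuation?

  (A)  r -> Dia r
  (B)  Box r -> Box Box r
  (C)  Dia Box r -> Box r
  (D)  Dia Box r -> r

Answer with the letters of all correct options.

R is reflexive: each world relates to itself.
R is symmetric: every R-edge is matched by its reverse.
R is not transitive: s R v and v R u but not s R u.
R is not euclidean: u R t and u R v but not t R v.
(A) r -> Dia r (the dual of axiom T) characterises the reflexive frames. R is reflexive — valid.
(B) Box r -> Box Box r (axiom 4) characterises the transitive frames. R is not transitive — not valid.
(C) the dual of axiom 5: valid iff R is euclidean. R is not euclidean — not valid.
(D) Dia Box r -> r (the dual of axiom B) characterises the symmetric frames. R is symmetric — valid.

A, D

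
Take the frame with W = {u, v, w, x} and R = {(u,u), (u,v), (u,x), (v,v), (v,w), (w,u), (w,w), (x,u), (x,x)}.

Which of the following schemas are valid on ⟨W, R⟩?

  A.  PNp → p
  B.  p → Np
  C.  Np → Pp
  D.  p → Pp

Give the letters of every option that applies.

R is reflexive: each world relates to itself.
R is not symmetric: u R v but not v R u.
R is serial: every world has an R-successor.
R is not a subset of the identity: u R v with u ≠ v.
(A) PNp → p is the dual of axiom B; it is valid on a frame exactly when R is symmetric. R is not symmetric, so not valid.
(B) p → Np is equivalent to ◇p→p; it holds exactly when R ⊆ identity. Here R ⊄ identity — not valid.
(C) Np → Pp (axiom D) characterises the serial frames. R is serial — valid.
(D) p → Pp is the dual of axiom T, which corresponds to reflexivity. R is reflexive — valid.

C, D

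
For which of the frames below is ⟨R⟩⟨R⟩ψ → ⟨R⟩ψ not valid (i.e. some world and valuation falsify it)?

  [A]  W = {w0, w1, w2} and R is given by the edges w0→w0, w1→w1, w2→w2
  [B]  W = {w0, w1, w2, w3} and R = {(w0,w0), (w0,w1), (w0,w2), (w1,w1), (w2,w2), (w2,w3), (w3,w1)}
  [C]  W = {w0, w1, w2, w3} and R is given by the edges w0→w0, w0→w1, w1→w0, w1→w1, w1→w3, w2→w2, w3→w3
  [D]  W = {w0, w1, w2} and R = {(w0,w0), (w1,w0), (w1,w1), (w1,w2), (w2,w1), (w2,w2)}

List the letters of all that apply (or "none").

B, C, D

The schema ⟨R⟩⟨R⟩ψ → ⟨R⟩ψ is the dual of axiom 4; it is valid on a frame iff R is transitive.
(A) R is transitive (R is closed under composition), so the schema is valid here.
(B) R is not transitive (w0 R w2 and w2 R w3 but not w0 R w3), so the schema fails here.
(C) R is not transitive (w0 R w1 and w1 R w3 but not w0 R w3), so the schema fails here.
(D) R is not transitive (w2 R w1 and w1 R w0 but not w2 R w0), so the schema fails here.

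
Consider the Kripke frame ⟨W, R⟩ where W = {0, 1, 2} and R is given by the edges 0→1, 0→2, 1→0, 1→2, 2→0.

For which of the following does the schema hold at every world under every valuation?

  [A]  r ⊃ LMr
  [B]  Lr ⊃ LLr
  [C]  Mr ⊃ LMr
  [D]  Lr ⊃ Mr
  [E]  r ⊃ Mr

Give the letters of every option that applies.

D

R is not reflexive: not 0 R 0.
R is not symmetric: 1 R 2 but not 2 R 1.
R is not transitive: 0 R 1 and 1 R 0 but not 0 R 0.
R is not euclidean: 0 R 2 and 0 R 1 but not 2 R 1.
R is serial: every world has an R-successor.
(A) r ⊃ LMr (axiom B) characterises the symmetric frames. R is not symmetric — not valid.
(B) Lr ⊃ LLr (axiom 4) characterises the transitive frames. R is not transitive — not valid.
(C) Mr ⊃ LMr (axiom 5) characterises the euclidean frames. R is not euclidean — not valid.
(D) Lr ⊃ Mr (axiom D) characterises the serial frames. R is serial — valid.
(E) r ⊃ Mr (the dual of axiom T) characterises the reflexive frames. R is not reflexive — not valid.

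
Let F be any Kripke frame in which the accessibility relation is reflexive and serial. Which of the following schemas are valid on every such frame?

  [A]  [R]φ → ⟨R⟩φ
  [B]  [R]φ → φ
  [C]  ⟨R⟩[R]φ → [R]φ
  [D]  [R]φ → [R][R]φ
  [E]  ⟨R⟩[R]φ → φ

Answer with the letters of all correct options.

A, B

(A) axiom D: valid iff R is serial. Every such R is serial — valid.
(B) [R]φ → φ is axiom T, which corresponds to reflexivity. Every such R is reflexive — valid.
(C) ⟨R⟩[R]φ → [R]φ is the dual of axiom 5; it is valid on a frame exactly when R is euclidean. Such an R need not be euclidean, so not valid.
(D) [R]φ → [R][R]φ is axiom 4, which corresponds to transitivity. Such an R need not be transitive — not valid.
(E) the dual of axiom B: valid iff R is symmetric. Such an R need not be symmetric — not valid.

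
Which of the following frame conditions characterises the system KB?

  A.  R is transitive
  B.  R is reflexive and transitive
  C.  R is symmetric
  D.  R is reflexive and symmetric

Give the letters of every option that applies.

(A) this class determines K4, not KB.
(B) this class determines S4, not KB.
(C) KB is sound and complete for exactly this class.
(D) this class determines B (= KTB), not KB.

C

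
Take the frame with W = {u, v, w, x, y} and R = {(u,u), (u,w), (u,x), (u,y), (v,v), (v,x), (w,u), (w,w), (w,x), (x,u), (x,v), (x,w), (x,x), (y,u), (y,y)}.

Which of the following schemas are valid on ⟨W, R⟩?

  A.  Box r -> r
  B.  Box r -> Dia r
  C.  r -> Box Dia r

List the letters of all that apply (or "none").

A, B, C

R is reflexive: each world relates to itself.
R is symmetric: every R-edge is matched by its reverse.
R is serial: every world has an R-successor.
(A) Box r -> r (axiom T) characterises the reflexive frames. R is reflexive — valid.
(B) axiom D: valid iff R is serial. R is serial — valid.
(C) axiom B: valid iff R is symmetric. R is symmetric — valid.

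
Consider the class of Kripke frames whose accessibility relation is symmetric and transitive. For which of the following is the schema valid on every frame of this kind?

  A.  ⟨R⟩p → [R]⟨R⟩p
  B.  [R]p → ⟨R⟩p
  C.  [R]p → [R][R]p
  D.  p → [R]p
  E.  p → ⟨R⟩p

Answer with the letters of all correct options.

A, C

A symmetric transitive relation is euclidean (uRv and uRw give vRu by symmetry, then vRw by transitivity).
(A) axiom 5: valid iff R is euclidean. Every such R is euclidean — valid.
(B) [R]p → ⟨R⟩p is axiom D, which corresponds to seriality. Such an R need not be serial — not valid.
(C) axiom 4: valid iff R is transitive. Every such R is transitive — valid.
(D) p → [R]p is valid only on frames where every R-edge is a self-loop. Such an R need not be a subset of the identity — not valid.
(E) the dual of axiom T: valid iff R is reflexive. Such an R need not be reflexive — not valid.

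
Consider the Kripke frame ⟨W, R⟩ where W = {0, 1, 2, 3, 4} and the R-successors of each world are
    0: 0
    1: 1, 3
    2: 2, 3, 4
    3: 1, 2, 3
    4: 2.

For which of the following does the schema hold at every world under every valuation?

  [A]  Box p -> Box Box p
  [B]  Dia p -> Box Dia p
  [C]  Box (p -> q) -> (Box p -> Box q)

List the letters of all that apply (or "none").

C

R is not transitive: 1 R 3 and 3 R 2 but not 1 R 2.
R is not euclidean: 2 R 3 and 2 R 4 but not 3 R 4.
(A) Box p -> Box Box p is axiom 4, which corresponds to transitivity. R is not transitive — not valid.
(B) Dia p -> Box Dia p is axiom 5, which corresponds to the euclidean property. R is not euclidean — not valid.
(C) Box (p -> q) -> (Box p -> Box q) is the K axiom; it holds on all frames — valid.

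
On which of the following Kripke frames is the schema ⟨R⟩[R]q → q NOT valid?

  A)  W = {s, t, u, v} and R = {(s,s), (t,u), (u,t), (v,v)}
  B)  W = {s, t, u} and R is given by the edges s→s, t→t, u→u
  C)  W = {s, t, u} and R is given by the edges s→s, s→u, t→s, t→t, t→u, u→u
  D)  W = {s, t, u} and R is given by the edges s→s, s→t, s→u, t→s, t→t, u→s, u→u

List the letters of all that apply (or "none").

C

The schema ⟨R⟩[R]q → q is the dual of axiom B; it is valid on a frame iff R is symmetric.
(A) R is symmetric (every R-edge is matched by its reverse), so the schema is valid here.
(B) R is symmetric (every R-edge is matched by its reverse), so the schema is valid here.
(C) R is not symmetric (s R u but not u R s), so the schema fails here.
(D) R is symmetric (every R-edge is matched by its reverse), so the schema is valid here.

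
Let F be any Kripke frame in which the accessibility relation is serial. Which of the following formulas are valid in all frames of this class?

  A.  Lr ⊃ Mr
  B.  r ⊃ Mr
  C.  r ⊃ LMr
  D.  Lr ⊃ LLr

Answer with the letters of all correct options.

A

(A) Lr ⊃ Mr is axiom D, which corresponds to seriality. Every such R is serial — valid.
(B) r ⊃ Mr is the dual of axiom T, which corresponds to reflexivity. Such an R need not be reflexive — not valid.
(C) r ⊃ LMr is axiom B; it is valid on a frame exactly when R is symmetric. Such an R need not be symmetric, so not valid.
(D) Lr ⊃ LLr (axiom 4) characterises the transitive frames. Such an R need not be transitive — not valid.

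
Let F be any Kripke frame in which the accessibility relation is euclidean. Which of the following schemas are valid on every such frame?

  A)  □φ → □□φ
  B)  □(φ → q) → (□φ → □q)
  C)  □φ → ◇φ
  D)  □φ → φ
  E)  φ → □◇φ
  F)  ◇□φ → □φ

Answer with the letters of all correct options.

(A) □φ → □□φ (axiom 4) characterises the transitive frames. Such an R need not be transitive — not valid.
(B) this is just K, valid on every normal frame.
(C) axiom D: valid iff R is serial. Such an R need not be serial — not valid.
(D) □φ → φ is axiom T, which corresponds to reflexivity. Such an R need not be reflexive — not valid.
(E) φ → □◇φ is axiom B; it is valid on a frame exactly when R is symmetric. Such an R need not be symmetric, so not valid.
(F) ◇□φ → □φ (the dual of axiom 5) characterises the euclidean frames. Every such R is euclidean — valid.

B, F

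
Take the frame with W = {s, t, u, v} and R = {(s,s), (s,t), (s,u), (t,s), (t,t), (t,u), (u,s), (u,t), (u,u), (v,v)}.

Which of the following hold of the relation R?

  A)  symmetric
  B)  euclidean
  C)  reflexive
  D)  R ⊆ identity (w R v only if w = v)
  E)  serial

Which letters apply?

(A) symmetric: every R-edge is matched by its reverse.
(B) euclidean: any two R-successors of the same world are R-related.
(C) reflexive: each world relates to itself.
(D) not ⊆ identity: s R t with s ≠ t.
(E) serial: every world has an R-successor.

A, B, C, E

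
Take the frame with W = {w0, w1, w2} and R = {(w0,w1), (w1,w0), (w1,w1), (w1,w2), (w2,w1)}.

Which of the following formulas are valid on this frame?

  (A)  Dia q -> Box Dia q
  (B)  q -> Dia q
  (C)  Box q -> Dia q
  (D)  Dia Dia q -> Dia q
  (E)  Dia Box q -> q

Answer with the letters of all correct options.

C, E

R is not reflexive: not w0 R w0.
R is symmetric: every R-edge is matched by its reverse.
R is not transitive: w0 R w1 and w1 R w0 but not w0 R w0.
R is not euclidean: w1 R w0 and w1 R w2 but not w0 R w2.
R is serial: every world has an R-successor.
(A) Dia q -> Box Dia q is axiom 5, which corresponds to the euclidean property. R is not euclidean — not valid.
(B) q -> Dia q (the dual of axiom T) characterises the reflexive frames. R is not reflexive — not valid.
(C) axiom D: valid iff R is serial. R is serial — valid.
(D) Dia Dia q -> Dia q is the dual of axiom 4; it is valid on a frame exactly when R is transitive. R is not transitive, so not valid.
(E) Dia Box q -> q is the dual of axiom B, which corresponds to symmetry. R is symmetric — valid.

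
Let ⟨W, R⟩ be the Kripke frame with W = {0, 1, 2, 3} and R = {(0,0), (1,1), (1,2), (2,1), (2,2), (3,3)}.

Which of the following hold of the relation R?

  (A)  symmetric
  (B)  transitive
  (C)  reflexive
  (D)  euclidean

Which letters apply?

(A) symmetric: every R-edge is matched by its reverse.
(B) transitive: R is closed under composition.
(C) reflexive: each world relates to itself.
(D) euclidean: any two R-successors of the same world are R-related.

A, B, C, D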